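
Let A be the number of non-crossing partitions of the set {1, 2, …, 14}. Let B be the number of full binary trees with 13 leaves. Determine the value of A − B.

Non-crossing partitions of an n-element set are counted by C_n; here n = 14. So A = C_14 = 2674440.
A full binary tree with L leaves has L−1 internal nodes and is counted by C_{L−1}; L = 13 gives C_12. So B = C_12 = 208012.
A − B = 2674440 − 208012 = 2466428.

2466428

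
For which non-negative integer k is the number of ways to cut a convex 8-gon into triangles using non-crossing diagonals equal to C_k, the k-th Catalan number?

6

Triangulations of a convex m-gon are counted by C_{m−2}; with m = 8 this is C_6.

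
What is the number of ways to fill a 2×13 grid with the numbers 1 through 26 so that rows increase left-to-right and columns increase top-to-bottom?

742900

By the hook-length formula (or a Dyck-path bijection), SYT of shape 2×13 number C_13.
C_13 = C_12 · 2(2·12+1)/(12+2) = 208012 · 50/14 = 742900.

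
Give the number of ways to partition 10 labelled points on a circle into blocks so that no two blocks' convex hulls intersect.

16796

The non-crossing partitions of [10] form a lattice of size C_10.
C_10 = C_9 · 2(2·9+1)/(9+2) = 4862 · 38/11 = 16796.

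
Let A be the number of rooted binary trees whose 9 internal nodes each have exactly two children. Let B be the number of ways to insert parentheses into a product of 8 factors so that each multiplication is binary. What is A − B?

4433

Full binary trees with n internal nodes are counted by C_n; here n = 9. So A = C_9 = 4862.
Ways to associate a product of 8 factors correspond to binary trees on 8 leaves, so the count is C_7. So B = C_7 = 429.
A − B = 4862 − 429 = 4433.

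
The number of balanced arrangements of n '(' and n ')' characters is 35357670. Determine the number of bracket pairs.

16

Balanced strings of n bracket-pairs are counted by C_n. The Catalan number equal to 35357670 is C_16.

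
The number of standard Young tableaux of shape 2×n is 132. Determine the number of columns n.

Standard Young tableaux of shape 2×n are counted by C_n; 132 = C_6.

6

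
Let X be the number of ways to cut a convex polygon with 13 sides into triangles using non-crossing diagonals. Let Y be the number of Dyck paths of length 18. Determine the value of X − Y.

A convex 13-gon is triangulated into 11 triangles, and the number of such triangulations is the Catalan number C_{13−2} = C_11. So X = C_11 = 58786.
Paths of 9 up- and 9 down-steps that never dip below the axis are Dyck paths; their count is C_9. So Y = C_9 = 4862.
X − Y = 58786 − 4862 = 53924.

53924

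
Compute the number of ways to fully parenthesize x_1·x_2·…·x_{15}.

2674440

Parenthesizations of m factors correspond to full binary trees with m leaves, counted by C_{m−1}; m = 15 gives C_14.
C_14 = 2674440.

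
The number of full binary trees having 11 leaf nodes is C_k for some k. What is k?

Full binary trees with 11 leaves have 11−1 = 10 internal nodes, so there are C_10 of them.

10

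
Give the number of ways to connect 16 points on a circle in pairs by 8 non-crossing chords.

Pairing 16 circle points by 8 non-crossing chords gives C_8 matchings.
C_8 = 1430.

1430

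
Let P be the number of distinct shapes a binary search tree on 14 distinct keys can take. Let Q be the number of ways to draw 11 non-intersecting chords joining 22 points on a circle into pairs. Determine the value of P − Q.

2615654

Binary trees (left/right distinguished) on n nodes are counted by C_n; here n = 14. So P = C_14 = 2674440.
Non-crossing perfect matchings of 2n points on a circle are counted by C_n; with 22 points, n = 11. So Q = C_11 = 58786.
P − Q = 2674440 − 58786 = 2615654.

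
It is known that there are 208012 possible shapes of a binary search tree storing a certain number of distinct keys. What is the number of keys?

12

Binary search tree shapes on n keys are counted by C_n. Since C_12 = 208012, the index is 12.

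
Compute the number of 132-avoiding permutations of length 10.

16796

For any fixed pattern of length 3, the pattern-avoiding permutations of [10] number C_10.
C_10 = C(20,10)/11 = 184756/11 = 16796.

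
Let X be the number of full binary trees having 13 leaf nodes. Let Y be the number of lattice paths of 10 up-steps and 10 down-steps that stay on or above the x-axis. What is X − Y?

191216

A full binary tree with L leaves has L−1 internal nodes and is counted by C_{L−1}; L = 13 gives C_12. So X = C_12 = 208012.
Dyck paths of semilength n (length 2n) are counted by C_n; here n = 10. So Y = C_10 = 16796.
X − Y = 208012 − 16796 = 191216.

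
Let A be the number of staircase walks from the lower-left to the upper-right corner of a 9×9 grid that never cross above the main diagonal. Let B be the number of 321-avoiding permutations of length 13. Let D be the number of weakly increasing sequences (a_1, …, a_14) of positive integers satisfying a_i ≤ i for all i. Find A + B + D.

Sub-diagonal monotone paths from (0,0) to (9,9) biject with Dyck paths of semilength 9, giving C_9. So A = C_9 = 4862.
Permutations of [n] avoiding any single length-3 pattern are counted by C_n; here n = 13. So B = C_13 = 742900.
Such sub-staircase sequences of length n are counted by C_n; here n = 14. So D = C_14 = 2674440.
A + B + D = 4862 + 742900 + 2674440 = 3422202.

3422202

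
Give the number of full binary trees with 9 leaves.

Full binary trees with 9 leaves have 9−1 = 8 internal nodes, so there are C_8 of them.
C_8 = C(16,8)/9 = 12870/9 = 1430.

1430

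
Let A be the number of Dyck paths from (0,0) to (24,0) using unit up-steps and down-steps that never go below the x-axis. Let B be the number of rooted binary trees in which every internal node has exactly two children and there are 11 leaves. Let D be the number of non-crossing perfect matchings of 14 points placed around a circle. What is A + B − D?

224379

Paths of 12 up- and 12 down-steps that never dip below the axis are Dyck paths; their count is C_12. So A = C_12 = 208012.
Full binary trees with 11 leaves have 11−1 = 10 internal nodes, so there are C_10 of them. So B = C_10 = 16796.
Non-crossing perfect matchings of 2n points on a circle are counted by C_n; with 14 points, n = 7. So D = C_7 = 429.
A + B − D = 208012 + 16796 − 429 = 224379.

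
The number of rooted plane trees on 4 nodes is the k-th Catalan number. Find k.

3

A rooted plane tree on 4 nodes has 3 edges, and such trees are counted by C_3.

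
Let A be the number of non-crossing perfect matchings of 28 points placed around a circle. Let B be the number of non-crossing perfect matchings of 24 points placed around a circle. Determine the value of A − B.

2466428

Non-crossing perfect matchings of 2n points on a circle are counted by C_n; with 28 points, n = 14. So A = C_14 = 2674440.
Pairing 24 circle points by 12 non-crossing chords gives C_12 matchings. So B = C_12 = 208012.
A − B = 2674440 − 208012 = 2466428.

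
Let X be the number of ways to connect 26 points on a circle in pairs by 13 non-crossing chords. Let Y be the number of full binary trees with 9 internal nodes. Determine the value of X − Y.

738038

Non-crossing perfect matchings of 2n points on a circle are counted by C_n; with 26 points, n = 13. So X = C_13 = 742900.
The number of full binary trees on 9 internal nodes is the Catalan number C_9. So Y = C_9 = 4862.
X − Y = 742900 − 4862 = 738038.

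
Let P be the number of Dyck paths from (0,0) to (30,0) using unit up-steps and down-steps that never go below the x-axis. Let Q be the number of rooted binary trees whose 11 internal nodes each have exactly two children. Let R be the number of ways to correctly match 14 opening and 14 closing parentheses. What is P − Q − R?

6961619

A Dyck path with 15 up-steps and 15 down-steps has semilength 15, so there are C_15 of them. So P = C_15 = 9694845.
Full binary trees with n internal nodes are counted by C_n; here n = 11. So Q = C_11 = 58786.
Balanced strings of n pairs of brackets are counted by C_n; here n = 14. So R = C_14 = 2674440.
P − Q − R = 9694845 − 58786 − 2674440 = 6961619.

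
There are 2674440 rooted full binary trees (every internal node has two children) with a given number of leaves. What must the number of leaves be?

15

Full binary trees with L leaves are counted by C_{L−1}. The Catalan number equal to 2674440 is C_14.
So the index is 14, and the number of leaves is 14 + 1 = 15.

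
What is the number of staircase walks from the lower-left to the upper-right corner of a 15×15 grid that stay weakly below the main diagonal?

9694845

Monotone paths in an n×n grid that stay weakly below the diagonal are counted by C_n; here n = 15.
C_15 = C(30,15)/16 = 155117520/16 = 9694845.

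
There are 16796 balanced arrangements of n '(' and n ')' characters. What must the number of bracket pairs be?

10

Balanced strings of n bracket-pairs are counted by C_n, and C_10 = 16796.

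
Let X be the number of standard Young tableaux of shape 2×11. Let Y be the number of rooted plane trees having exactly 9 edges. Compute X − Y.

By the hook-length formula (or a Dyck-path bijection), SYT of shape 2×11 number C_11. So X = C_11 = 58786.
A rooted plane tree with 9 edges has 10 nodes, and the count is C_9. So Y = C_9 = 4862.
X − Y = 58786 − 4862 = 53924.

53924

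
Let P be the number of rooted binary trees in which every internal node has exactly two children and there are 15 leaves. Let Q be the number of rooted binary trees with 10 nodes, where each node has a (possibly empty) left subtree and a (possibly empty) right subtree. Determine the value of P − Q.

Full binary trees with 15 leaves have 15−1 = 14 internal nodes, so there are C_14 of them. So P = C_14 = 2674440.
Rooted binary trees with 10 nodes (each child slot possibly empty) number C_10. So Q = C_10 = 16796.
P − Q = 2674440 − 16796 = 2657644.

2657644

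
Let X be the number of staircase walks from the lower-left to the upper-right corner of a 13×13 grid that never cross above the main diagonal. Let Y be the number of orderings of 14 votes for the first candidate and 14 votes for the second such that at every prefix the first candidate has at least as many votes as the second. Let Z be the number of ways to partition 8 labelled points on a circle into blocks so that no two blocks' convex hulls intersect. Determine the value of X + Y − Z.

3415910

Sub-diagonal monotone paths from (0,0) to (13,13) biject with Dyck paths of semilength 13, giving C_13. So X = C_13 = 742900.
Reading a vote for the leader as '(' and for the other as ')' turns such a sequence into a balanced string of 14 pairs, so the count is C_14. So Y = C_14 = 2674440.
Non-crossing partitions of an n-element set are counted by C_n; here n = 8. So Z = C_8 = 1430.
X + Y − Z = 742900 + 2674440 − 1430 = 3415910.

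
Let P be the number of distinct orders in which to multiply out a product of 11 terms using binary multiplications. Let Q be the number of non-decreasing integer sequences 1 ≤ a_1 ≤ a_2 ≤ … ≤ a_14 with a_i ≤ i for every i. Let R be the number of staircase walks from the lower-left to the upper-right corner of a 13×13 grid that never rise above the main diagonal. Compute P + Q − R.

Parenthesizations of m factors correspond to full binary trees with m leaves, counted by C_{m−1}; m = 11 gives C_10. So P = C_10 = 16796.
Weakly increasing sequences with a_i ≤ i biject with Dyck paths of semilength 14, so there are C_14. So Q = C_14 = 2674440.
Sub-diagonal monotone paths from (0,0) to (13,13) biject with Dyck paths of semilength 13, giving C_13. So R = C_13 = 742900.
P + Q − R = 16796 + 2674440 − 742900 = 1948336.

1948336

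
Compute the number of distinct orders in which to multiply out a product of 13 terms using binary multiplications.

208012

Ways to associate a product of 13 factors correspond to binary trees on 13 leaves, so the count is C_12.
C_12 = C(24,12)/13 = 2704156/13 = 208012.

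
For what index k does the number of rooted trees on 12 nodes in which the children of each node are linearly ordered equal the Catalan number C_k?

A rooted plane tree on 12 nodes has 11 edges, and such trees are counted by C_11.

11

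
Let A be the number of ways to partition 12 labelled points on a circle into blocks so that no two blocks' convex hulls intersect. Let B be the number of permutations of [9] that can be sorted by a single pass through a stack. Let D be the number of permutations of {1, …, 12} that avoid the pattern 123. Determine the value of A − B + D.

Non-crossing partitions of an n-element set are counted by C_n; here n = 12. So A = C_12 = 208012.
By Knuth's characterisation, the stack-sortable permutations of length 9 are the 231-avoiders, numbering C_9. So B = C_9 = 4862.
For any fixed pattern of length 3, the pattern-avoiding permutations of [12] number C_12. So D = C_12 = 208012.
A − B + D = 208012 − 4862 + 208012 = 411162.

411162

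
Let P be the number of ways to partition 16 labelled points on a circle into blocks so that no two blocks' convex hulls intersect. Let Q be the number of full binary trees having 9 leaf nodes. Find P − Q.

35356240

Non-crossing partitions of an n-element set are counted by C_n; here n = 16. So P = C_16 = 35357670.
Full binary trees with 9 leaves have 9−1 = 8 internal nodes, so there are C_8 of them. So Q = C_8 = 1430.
P − Q = 35357670 − 1430 = 35356240.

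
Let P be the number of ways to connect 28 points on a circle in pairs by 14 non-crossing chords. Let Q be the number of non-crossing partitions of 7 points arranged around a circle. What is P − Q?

Pairing 28 circle points by 14 non-crossing chords gives C_14 matchings. So P = C_14 = 2674440.
The non-crossing partitions of [7] form a lattice of size C_7. So Q = C_7 = 429.
P − Q = 2674440 − 429 = 2674011.

2674011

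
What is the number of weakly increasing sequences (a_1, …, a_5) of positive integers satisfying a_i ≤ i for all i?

42

Weakly increasing sequences with a_i ≤ i biject with Dyck paths of semilength 5, so there are C_5.
C_5 = 42.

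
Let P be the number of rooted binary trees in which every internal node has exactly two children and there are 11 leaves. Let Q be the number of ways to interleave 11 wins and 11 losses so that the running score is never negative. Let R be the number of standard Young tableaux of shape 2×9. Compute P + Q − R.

70720

A full binary tree with L leaves has L−1 internal nodes and is counted by C_{L−1}; L = 11 gives C_10. So P = C_10 = 16796.
Reading a vote for the leader as '(' and for the other as ')' turns such a sequence into a balanced string of 11 pairs, so the count is C_11. So Q = C_11 = 58786.
Standard Young tableaux of shape 2×n are counted by C_n; here n = 9. So R = C_9 = 4862.
P + Q − R = 16796 + 58786 − 4862 = 70720.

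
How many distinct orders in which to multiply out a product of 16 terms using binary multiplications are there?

9694845

Ways to associate a product of 16 factors correspond to binary trees on 16 leaves, so the count is C_15.
C_15 = C(30,15)/16 = 155117520/16 = 9694845.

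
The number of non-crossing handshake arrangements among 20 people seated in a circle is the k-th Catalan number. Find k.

Non-crossing handshake pairings of 2n people are counted by C_n; 20 people gives n = 10.

10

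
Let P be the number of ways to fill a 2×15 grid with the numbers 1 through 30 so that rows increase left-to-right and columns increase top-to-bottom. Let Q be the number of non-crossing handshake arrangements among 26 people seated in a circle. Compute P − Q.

Standard Young tableaux of shape 2×n are counted by C_n; here n = 15. So P = C_15 = 9694845.
With 26 = 2·13 people, non-crossing handshake pairings are non-crossing perfect matchings on a circle, counted by C_13. So Q = C_13 = 742900.
P − Q = 9694845 − 742900 = 8951945.

8951945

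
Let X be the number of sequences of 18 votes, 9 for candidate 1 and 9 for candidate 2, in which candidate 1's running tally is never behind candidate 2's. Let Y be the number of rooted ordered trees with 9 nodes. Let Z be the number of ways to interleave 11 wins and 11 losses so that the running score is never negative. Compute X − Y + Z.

62218

Ballot sequences with n votes each where one side never trails are Dyck words, counted by C_n; here n = 9. So X = C_9 = 4862.
A rooted plane tree on 9 nodes has 8 edges, and such trees are counted by C_8. So Y = C_8 = 1430.
Reading a vote for the leader as '(' and for the other as ')' turns such a sequence into a balanced string of 11 pairs, so the count is C_11. So Z = C_11 = 58786.
X − Y + Z = 4862 − 1430 + 58786 = 62218.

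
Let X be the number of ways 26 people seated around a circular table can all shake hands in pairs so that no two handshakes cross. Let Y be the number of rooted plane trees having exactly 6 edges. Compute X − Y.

742768

Non-crossing handshake pairings of 2n people are counted by C_n; 26 people gives n = 13. So X = C_13 = 742900.
A rooted plane tree with 6 edges has 7 nodes, and the count is C_6. So Y = C_6 = 132.
X − Y = 742900 − 132 = 742768.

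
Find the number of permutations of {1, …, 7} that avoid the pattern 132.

Permutations of [n] avoiding any single length-3 pattern are counted by C_n; here n = 7.
C_7 = 429.

429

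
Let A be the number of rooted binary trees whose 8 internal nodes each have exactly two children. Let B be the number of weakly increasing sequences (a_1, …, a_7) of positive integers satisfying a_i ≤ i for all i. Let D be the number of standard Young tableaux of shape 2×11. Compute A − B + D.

Full binary trees with n internal nodes are counted by C_n; here n = 8. So A = C_8 = 1430.
Weakly increasing sequences with a_i ≤ i biject with Dyck paths of semilength 7, so there are C_7. So B = C_7 = 429.
Standard Young tableaux of shape 2×n are counted by C_n; here n = 11. So D = C_11 = 58786.
A − B + D = 1430 − 429 + 58786 = 59787.

59787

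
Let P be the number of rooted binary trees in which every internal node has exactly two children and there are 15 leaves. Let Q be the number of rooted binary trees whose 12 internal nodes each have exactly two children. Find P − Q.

A full binary tree with L leaves has L−1 internal nodes and is counted by C_{L−1}; L = 15 gives C_14. So P = C_14 = 2674440.
Full binary trees with n internal nodes are counted by C_n; here n = 12. So Q = C_12 = 208012.
P − Q = 2674440 − 208012 = 2466428.

2466428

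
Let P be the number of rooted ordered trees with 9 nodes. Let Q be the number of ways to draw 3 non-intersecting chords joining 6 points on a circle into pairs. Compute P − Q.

1425

Rooted ordered (plane) trees on m nodes have m−1 edges and are counted by C_{m−1}; m = 9 gives C_8. So P = C_8 = 1430.
Non-crossing perfect matchings of 2n points on a circle are counted by C_n; with 6 points, n = 3. So Q = C_3 = 5.
P − Q = 1430 − 5 = 1425.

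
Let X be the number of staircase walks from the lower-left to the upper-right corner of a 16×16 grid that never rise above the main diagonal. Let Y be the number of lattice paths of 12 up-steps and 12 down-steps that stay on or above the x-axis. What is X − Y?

Sub-diagonal monotone paths from (0,0) to (16,16) biject with Dyck paths of semilength 16, giving C_16. So X = C_16 = 35357670.
Dyck paths of semilength n (length 2n) are counted by C_n; here n = 12. So Y = C_12 = 208012.
X − Y = 35357670 − 208012 = 35149658.

35149658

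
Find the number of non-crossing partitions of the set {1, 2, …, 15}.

The non-crossing partitions of [15] form a lattice of size C_15.
C_15 = 9694845.

9694845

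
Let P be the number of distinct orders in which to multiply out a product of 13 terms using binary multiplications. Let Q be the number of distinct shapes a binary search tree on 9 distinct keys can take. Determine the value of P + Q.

212874

Bracketing 13 factors into binary products is counted by C_{13−1} = C_12. So P = C_12 = 208012.
Binary trees (left/right distinguished) on n nodes are counted by C_n; here n = 9. So Q = C_9 = 4862.
P + Q = 208012 + 4862 = 212874.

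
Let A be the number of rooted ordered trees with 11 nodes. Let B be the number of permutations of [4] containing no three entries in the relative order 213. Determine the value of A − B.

A rooted plane tree on 11 nodes has 10 edges, and such trees are counted by C_10. So A = C_10 = 16796.
For any fixed pattern of length 3, the pattern-avoiding permutations of [4] number C_4. So B = C_4 = 14.
A − B = 16796 − 14 = 16782.

16782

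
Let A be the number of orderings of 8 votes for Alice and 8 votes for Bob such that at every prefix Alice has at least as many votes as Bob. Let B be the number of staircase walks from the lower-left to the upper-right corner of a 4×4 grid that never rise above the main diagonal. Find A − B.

Ballot sequences with n votes each where one side never trails are Dyck words, counted by C_n; here n = 8. So A = C_8 = 1430.
Sub-diagonal monotone paths from (0,0) to (4,4) biject with Dyck paths of semilength 4, giving C_4. So B = C_4 = 14.
A − B = 1430 − 14 = 1416.

1416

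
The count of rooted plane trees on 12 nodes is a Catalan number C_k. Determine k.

11

A rooted plane tree on 12 nodes has 11 edges, and such trees are counted by C_11.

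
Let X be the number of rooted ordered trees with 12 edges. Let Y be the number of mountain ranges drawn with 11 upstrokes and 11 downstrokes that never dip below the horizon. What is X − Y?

Rooted ordered trees with n edges are counted by C_n; here n = 12. So X = C_12 = 208012.
Paths of 11 up- and 11 down-steps that never dip below the axis are Dyck paths; their count is C_11. So Y = C_11 = 58786.
X − Y = 208012 − 58786 = 149226.

149226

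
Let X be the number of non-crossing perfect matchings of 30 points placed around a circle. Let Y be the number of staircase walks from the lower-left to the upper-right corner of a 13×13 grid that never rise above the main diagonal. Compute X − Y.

8951945

Non-crossing perfect matchings of 2n points on a circle are counted by C_n; with 30 points, n = 15. So X = C_15 = 9694845.
Sub-diagonal monotone paths from (0,0) to (13,13) biject with Dyck paths of semilength 13, giving C_13. So Y = C_13 = 742900.
X − Y = 9694845 − 742900 = 8951945.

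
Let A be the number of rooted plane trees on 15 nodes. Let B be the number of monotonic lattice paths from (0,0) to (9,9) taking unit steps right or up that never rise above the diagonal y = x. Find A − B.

2669578

A rooted plane tree on 15 nodes has 14 edges, and such trees are counted by C_14. So A = C_14 = 2674440.
Sub-diagonal monotone paths from (0,0) to (9,9) biject with Dyck paths of semilength 9, giving C_9. So B = C_9 = 4862.
A − B = 2674440 − 4862 = 2669578.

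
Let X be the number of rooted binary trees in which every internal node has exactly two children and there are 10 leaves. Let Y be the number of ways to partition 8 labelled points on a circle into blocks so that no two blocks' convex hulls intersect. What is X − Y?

Full binary trees with 10 leaves have 10−1 = 9 internal nodes, so there are C_9 of them. So X = C_9 = 4862.
The non-crossing partitions of [8] form a lattice of size C_8. So Y = C_8 = 1430.
X − Y = 4862 − 1430 = 3432.

3432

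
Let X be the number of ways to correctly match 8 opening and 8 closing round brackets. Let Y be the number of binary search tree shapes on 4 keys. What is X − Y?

1416

With 8 pairs the number of balanced bracket strings is the Catalan number C_8. So X = C_8 = 1430.
Rooted binary trees with 4 nodes (each child slot possibly empty) number C_4. So Y = C_4 = 14.
X − Y = 1430 − 14 = 1416.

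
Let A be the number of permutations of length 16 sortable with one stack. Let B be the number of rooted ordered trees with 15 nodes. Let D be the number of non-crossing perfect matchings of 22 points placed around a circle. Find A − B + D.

By Knuth's characterisation, the stack-sortable permutations of length 16 are the 231-avoiders, numbering C_16. So A = C_16 = 35357670.
A rooted plane tree on 15 nodes has 14 edges, and such trees are counted by C_14. So B = C_14 = 2674440.
Pairing 22 circle points by 11 non-crossing chords gives C_11 matchings. So D = C_11 = 58786.
A − B + D = 35357670 − 2674440 + 58786 = 32742016.

32742016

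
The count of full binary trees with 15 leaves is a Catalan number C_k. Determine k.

14

Full binary trees with 15 leaves have 15−1 = 14 internal nodes, so there are C_14 of them.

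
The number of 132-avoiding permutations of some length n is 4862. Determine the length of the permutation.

9

Permutations of [n] avoiding a fixed length-3 pattern are counted by C_n, and C_9 = 4862.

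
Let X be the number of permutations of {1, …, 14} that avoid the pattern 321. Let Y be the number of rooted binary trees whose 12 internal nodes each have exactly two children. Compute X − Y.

For any fixed pattern of length 3, the pattern-avoiding permutations of [14] number C_14. So X = C_14 = 2674440.
The number of full binary trees on 12 internal nodes is the Catalan number C_12. So Y = C_12 = 208012.
X − Y = 2674440 − 208012 = 2466428.

2466428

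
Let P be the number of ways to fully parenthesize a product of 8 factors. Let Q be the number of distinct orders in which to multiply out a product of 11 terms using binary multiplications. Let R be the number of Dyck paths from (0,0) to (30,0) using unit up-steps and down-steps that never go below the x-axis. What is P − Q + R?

Bracketing 8 factors into binary products is counted by C_{8−1} = C_7. So P = C_7 = 429.
Ways to associate a product of 11 factors correspond to binary trees on 11 leaves, so the count is C_10. So Q = C_10 = 16796.
Dyck paths of semilength n (length 2n) are counted by C_n; here n = 15. So R = C_15 = 9694845.
P − Q + R = 429 − 16796 + 9694845 = 9678478.

9678478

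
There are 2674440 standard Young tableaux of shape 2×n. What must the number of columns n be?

Standard Young tableaux of shape 2×n are counted by C_n. Since C_14 = 2674440, the index is 14.

14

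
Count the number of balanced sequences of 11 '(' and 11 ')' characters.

Balanced strings of n pairs of brackets are counted by C_n; here n = 11.
C_11 = C(22,11)/12 = 705432/12 = 58786.

58786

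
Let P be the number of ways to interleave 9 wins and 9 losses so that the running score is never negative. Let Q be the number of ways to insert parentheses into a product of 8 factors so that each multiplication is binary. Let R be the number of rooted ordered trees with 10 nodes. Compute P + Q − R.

429

Ballot sequences with n votes each where one side never trails are Dyck words, counted by C_n; here n = 9. So P = C_9 = 4862.
Ways to associate a product of 8 factors correspond to binary trees on 8 leaves, so the count is C_7. So Q = C_7 = 429.
A rooted plane tree on 10 nodes has 9 edges, and such trees are counted by C_9. So R = C_9 = 4862.
P + Q − R = 4862 + 429 − 4862 = 429.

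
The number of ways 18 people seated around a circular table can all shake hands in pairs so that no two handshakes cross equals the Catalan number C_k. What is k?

9

Non-crossing handshake pairings of 2n people are counted by C_n; 18 people gives n = 9.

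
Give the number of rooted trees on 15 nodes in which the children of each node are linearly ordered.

Rooted ordered (plane) trees on m nodes have m−1 edges and are counted by C_{m−1}; m = 15 gives C_14.
C_14 = C(28,14)/15 = 40116600/15 = 2674440.

2674440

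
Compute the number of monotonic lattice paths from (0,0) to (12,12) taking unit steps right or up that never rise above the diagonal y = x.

208012

Sub-diagonal monotone paths from (0,0) to (12,12) biject with Dyck paths of semilength 12, giving C_12.
C_12 = 208012.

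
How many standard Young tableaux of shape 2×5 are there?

Standard Young tableaux of shape 2×n are counted by C_n; here n = 5.
C_5 = C_4 · 2(2·4+1)/(4+2) = 14 · 18/6 = 42.

42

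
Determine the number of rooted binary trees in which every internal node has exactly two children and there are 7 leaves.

132

A full binary tree with L leaves has L−1 internal nodes and is counted by C_{L−1}; L = 7 gives C_6.
C_6 = 132.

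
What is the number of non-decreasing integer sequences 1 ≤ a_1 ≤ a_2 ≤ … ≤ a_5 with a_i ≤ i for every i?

42

Weakly increasing sequences with a_i ≤ i biject with Dyck paths of semilength 5, so there are C_5.
C_5 = C_4 · 2(2·4+1)/(4+2) = 14 · 18/6 = 42.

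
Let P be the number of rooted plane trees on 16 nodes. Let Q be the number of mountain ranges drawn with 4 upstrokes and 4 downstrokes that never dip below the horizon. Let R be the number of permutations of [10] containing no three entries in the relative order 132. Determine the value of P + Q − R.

Rooted ordered (plane) trees on m nodes have m−1 edges and are counted by C_{m−1}; m = 16 gives C_15. So P = C_15 = 9694845.
Dyck paths of semilength n (length 2n) are counted by C_n; here n = 4. So Q = C_4 = 14.
Permutations of [n] avoiding any single length-3 pattern are counted by C_n; here n = 10. So R = C_10 = 16796.
P + Q − R = 9694845 + 14 − 16796 = 9678063.

9678063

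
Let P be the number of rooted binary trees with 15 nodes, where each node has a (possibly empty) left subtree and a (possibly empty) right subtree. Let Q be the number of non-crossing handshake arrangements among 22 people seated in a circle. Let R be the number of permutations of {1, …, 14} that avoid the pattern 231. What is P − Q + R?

There are C_n binary search tree shapes on n keys; with n = 15 that is C_15. So P = C_15 = 9694845.
Non-crossing handshake pairings of 2n people are counted by C_n; 22 people gives n = 11. So Q = C_11 = 58786.
Permutations of [n] avoiding any single length-3 pattern are counted by C_n; here n = 14. So R = C_14 = 2674440.
P − Q + R = 9694845 − 58786 + 2674440 = 12310499.

12310499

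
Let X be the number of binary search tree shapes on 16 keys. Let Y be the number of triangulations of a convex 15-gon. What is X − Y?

Rooted binary trees with 16 nodes (each child slot possibly empty) number C_16. So X = C_16 = 35357670.
Triangulations of a convex m-gon are counted by C_{m−2}; with m = 15 this is C_13. So Y = C_13 = 742900.
X − Y = 35357670 − 742900 = 34614770.

34614770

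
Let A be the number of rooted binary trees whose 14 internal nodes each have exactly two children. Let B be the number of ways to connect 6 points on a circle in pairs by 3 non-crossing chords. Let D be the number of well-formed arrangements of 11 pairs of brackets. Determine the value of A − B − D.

2615649

The number of full binary trees on 14 internal nodes is the Catalan number C_14. So A = C_14 = 2674440.
Non-crossing perfect matchings of 2n points on a circle are counted by C_n; with 6 points, n = 3. So B = C_3 = 5.
With 11 pairs the number of balanced bracket strings is the Catalan number C_11. So D = C_11 = 58786.
A − B − D = 2674440 − 5 − 58786 = 2615649.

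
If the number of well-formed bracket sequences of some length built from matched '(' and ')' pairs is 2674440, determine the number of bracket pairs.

14

Balanced strings of n bracket-pairs are counted by C_n; 2674440 = C_14.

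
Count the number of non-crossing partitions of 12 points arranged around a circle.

Non-crossing partitions of an n-element set are counted by C_n; here n = 12.
C_12 = C_11 · 2(2·11+1)/(11+2) = 58786 · 46/13 = 208012.

208012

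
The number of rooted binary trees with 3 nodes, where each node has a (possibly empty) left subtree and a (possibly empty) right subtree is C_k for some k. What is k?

3

There are C_n binary search tree shapes on n keys; with n = 3 that is C_3.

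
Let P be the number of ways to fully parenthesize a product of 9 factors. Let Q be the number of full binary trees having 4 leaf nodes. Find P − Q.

1425

Ways to associate a product of 9 factors correspond to binary trees on 9 leaves, so the count is C_8. So P = C_8 = 1430.
Full binary trees with 4 leaves have 4−1 = 3 internal nodes, so there are C_3 of them. So Q = C_3 = 5.
P − Q = 1430 − 5 = 1425.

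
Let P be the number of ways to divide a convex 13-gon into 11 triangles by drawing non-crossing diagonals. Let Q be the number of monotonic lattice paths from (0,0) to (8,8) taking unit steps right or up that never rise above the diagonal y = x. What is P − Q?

Triangulations of a convex m-gon are counted by C_{m−2}; with m = 13 this is C_11. So P = C_11 = 58786.
Monotone paths in an n×n grid that stay weakly below the diagonal are counted by C_n; here n = 8. So Q = C_8 = 1430.
P − Q = 58786 − 1430 = 57356.

57356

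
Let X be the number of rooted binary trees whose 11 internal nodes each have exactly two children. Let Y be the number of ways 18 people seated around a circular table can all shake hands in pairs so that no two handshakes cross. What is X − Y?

53924

Full binary trees with n internal nodes are counted by C_n; here n = 11. So X = C_11 = 58786.
Non-crossing handshake pairings of 2n people are counted by C_n; 18 people gives n = 9. So Y = C_9 = 4862.
X − Y = 58786 − 4862 = 53924.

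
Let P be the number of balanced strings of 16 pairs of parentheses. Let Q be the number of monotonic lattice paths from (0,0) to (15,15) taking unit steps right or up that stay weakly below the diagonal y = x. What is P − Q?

A balanced arrangement of 16 bracket pairs is a Dyck word of semilength 16, so the count is C_16. So P = C_16 = 35357670.
Monotone paths in an n×n grid that stay weakly below the diagonal are counted by C_n; here n = 15. So Q = C_15 = 9694845.
P − Q = 35357670 − 9694845 = 25662825.

25662825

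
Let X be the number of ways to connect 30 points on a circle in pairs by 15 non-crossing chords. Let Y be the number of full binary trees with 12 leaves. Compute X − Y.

Pairing 30 circle points by 15 non-crossing chords gives C_15 matchings. So X = C_15 = 9694845.
A full binary tree with L leaves has L−1 internal nodes and is counted by C_{L−1}; L = 12 gives C_11. So Y = C_11 = 58786.
X − Y = 9694845 − 58786 = 9636059.

9636059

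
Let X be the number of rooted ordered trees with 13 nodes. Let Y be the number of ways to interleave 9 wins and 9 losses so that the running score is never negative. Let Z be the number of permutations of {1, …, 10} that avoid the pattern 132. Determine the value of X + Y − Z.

196078

Rooted ordered (plane) trees on m nodes have m−1 edges and are counted by C_{m−1}; m = 13 gives C_12. So X = C_12 = 208012.
Ballot sequences with n votes each where one side never trails are Dyck words, counted by C_n; here n = 9. So Y = C_9 = 4862.
For any fixed pattern of length 3, the pattern-avoiding permutations of [10] number C_10. So Z = C_10 = 16796.
X + Y − Z = 208012 + 4862 − 16796 = 196078.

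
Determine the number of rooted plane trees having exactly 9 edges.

Rooted ordered trees with n edges are counted by C_n; here n = 9.
C_9 = C_8 · 2(2·8+1)/(8+2) = 1430 · 34/10 = 4862.

4862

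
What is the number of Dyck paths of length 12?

A Dyck path with 6 up-steps and 6 down-steps has semilength 6, so there are C_6 of them.
C_6 = C(12,6)/7 = 924/7 = 132.

132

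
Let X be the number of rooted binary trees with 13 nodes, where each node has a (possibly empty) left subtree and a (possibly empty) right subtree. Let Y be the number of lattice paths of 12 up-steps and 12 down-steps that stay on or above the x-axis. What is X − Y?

534888

There are C_n binary search tree shapes on n keys; with n = 13 that is C_13. So X = C_13 = 742900.
A Dyck path with 12 up-steps and 12 down-steps has semilength 12, so there are C_12 of them. So Y = C_12 = 208012.
X − Y = 742900 − 208012 = 534888.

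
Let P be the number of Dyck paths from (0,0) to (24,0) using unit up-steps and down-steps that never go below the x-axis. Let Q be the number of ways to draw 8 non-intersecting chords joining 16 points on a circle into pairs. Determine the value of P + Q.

A Dyck path with 12 up-steps and 12 down-steps has semilength 12, so there are C_12 of them. So P = C_12 = 208012.
Pairing 16 circle points by 8 non-crossing chords gives C_8 matchings. So Q = C_8 = 1430.
P + Q = 208012 + 1430 = 209442.

209442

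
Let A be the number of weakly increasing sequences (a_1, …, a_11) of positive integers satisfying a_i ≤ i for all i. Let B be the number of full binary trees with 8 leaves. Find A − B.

Such sub-staircase sequences of length n are counted by C_n; here n = 11. So A = C_11 = 58786.
Full binary trees with 8 leaves have 8−1 = 7 internal nodes, so there are C_7 of them. So B = C_7 = 429.
A − B = 58786 − 429 = 58357.

58357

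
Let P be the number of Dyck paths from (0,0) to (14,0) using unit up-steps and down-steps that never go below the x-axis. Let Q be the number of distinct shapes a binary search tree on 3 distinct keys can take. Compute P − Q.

424

A Dyck path with 7 up-steps and 7 down-steps has semilength 7, so there are C_7 of them. So P = C_7 = 429.
There are C_n binary search tree shapes on n keys; with n = 3 that is C_3. So Q = C_3 = 5.
P − Q = 429 − 5 = 424.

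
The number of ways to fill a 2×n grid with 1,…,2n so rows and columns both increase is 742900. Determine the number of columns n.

13

Standard Young tableaux of shape 2×n are counted by C_n, and C_13 = 742900.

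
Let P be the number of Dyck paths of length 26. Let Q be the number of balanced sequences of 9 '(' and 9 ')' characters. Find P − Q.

738038

Dyck paths of semilength n (length 2n) are counted by C_n; here n = 13. So P = C_13 = 742900.
A balanced arrangement of 9 bracket pairs is a Dyck word of semilength 9, so the count is C_9. So Q = C_9 = 4862.
P − Q = 742900 − 4862 = 738038.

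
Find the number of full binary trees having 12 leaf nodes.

A full binary tree with L leaves has L−1 internal nodes and is counted by C_{L−1}; L = 12 gives C_11.
C_11 = C(22,11)/12 = 705432/12 = 58786.

58786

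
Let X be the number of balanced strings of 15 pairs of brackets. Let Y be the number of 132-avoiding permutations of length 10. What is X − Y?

A balanced arrangement of 15 bracket pairs is a Dyck word of semilength 15, so the count is C_15. So X = C_15 = 9694845.
For any fixed pattern of length 3, the pattern-avoiding permutations of [10] number C_10. So Y = C_10 = 16796.
X − Y = 9694845 − 16796 = 9678049.

9678049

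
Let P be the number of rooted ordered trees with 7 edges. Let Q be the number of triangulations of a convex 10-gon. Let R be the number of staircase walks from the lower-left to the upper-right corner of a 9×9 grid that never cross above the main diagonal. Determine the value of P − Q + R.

Rooted ordered trees with n edges are counted by C_n; here n = 7. So P = C_7 = 429.
The number of triangulations of a 10-gon is the Catalan number C_8 (index = sides − 2). So Q = C_8 = 1430.
Monotone paths in an n×n grid that stay weakly below the diagonal are counted by C_n; here n = 9. So R = C_9 = 4862.
P − Q + R = 429 − 1430 + 4862 = 3861.

3861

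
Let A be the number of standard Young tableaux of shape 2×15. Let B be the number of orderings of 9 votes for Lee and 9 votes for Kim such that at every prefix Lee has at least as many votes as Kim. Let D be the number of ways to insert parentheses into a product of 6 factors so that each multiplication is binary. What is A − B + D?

Standard Young tableaux of shape 2×n are counted by C_n; here n = 15. So A = C_15 = 9694845.
Ballot sequences with n votes each where one side never trails are Dyck words, counted by C_n; here n = 9. So B = C_9 = 4862.
Ways to associate a product of 6 factors correspond to binary trees on 6 leaves, so the count is C_5. So D = C_5 = 42.
A − B + D = 9694845 − 4862 + 42 = 9690025.

9690025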